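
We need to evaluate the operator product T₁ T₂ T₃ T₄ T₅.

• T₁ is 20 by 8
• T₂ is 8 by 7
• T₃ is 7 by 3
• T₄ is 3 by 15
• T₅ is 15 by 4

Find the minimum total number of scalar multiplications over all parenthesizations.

1068

Adjacent pairs: T₁T₂ = 20·8·7 = 1120; T₂T₃ = 8·7·3 = 168; T₃T₄ = 7·3·15 = 315; T₄T₅ = 3·15·4 = 180.
Length 3: T₁..T₃: k=1: 0+168+20·8·3=648; k=2: 1120+0+20·7·3=1540 → min 648 | T₂..T₄: k=2: 0+315+8·7·15=1155; k=3: 168+0+8·3·15=528 → min 528 | T₃..T₅: k=3: 0+180+7·3·4=264; k=4: 315+0+7·15·4=735 → min 264.
Length 4: T₁..T₄: k=1: 0+528+20·8·15=2928; k=2: 1120+315+20·7·15=3535; k=3: 648+0+20·3·15=1548 → min 1548 | T₂..T₅: k=2: 0+264+8·7·4=488; k=3: 168+180+8·3·4=444; k=4: 528+0+8·15·4=1008 → min 444.
Length 5: T₁..T₅: k=1: 0+444+20·8·4=1084; k=2: 1120+264+20·7·4=1944; k=3: 648+180+20·3·4=1068; k=4: 1548+0+20·15·4=2748 → min 1068.
Optimal order: ((T₁ (T₂ T₃)) (T₄ T₅)) with cost 1068.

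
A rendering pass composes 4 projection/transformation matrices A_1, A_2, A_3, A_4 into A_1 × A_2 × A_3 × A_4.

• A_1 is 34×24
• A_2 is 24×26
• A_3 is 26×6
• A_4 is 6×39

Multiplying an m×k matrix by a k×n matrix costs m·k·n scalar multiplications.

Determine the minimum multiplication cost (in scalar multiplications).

16596

Adjacent pairs: A_1A_2 = 34·24·26 = 21216; A_2A_3 = 24·26·6 = 3744; A_3A_4 = 26·6·39 = 6084.
Length 3: A_1..A_3: k=1: 0+3744+34·24·6=8640; k=2: 21216+0+34·26·6=26520 → min 8640 | A_2..A_4: k=2: 0+6084+24·26·39=30420; k=3: 3744+0+24·6·39=9360 → min 9360.
Length 4: A_1..A_4: k=1: 0+9360+34·24·39=41184; k=2: 21216+6084+34·26·39=61776; k=3: 8640+0+34·6·39=16596 → min 16596.
Optimal order: ((A_1 × (A_2 × A_3)) × A_4) with cost 16596.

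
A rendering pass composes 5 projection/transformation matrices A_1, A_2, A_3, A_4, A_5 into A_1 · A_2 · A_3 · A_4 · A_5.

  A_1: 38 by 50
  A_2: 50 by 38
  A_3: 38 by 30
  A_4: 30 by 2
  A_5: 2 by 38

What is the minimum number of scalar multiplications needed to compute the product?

Adjacent pairs: A_1A_2 = 38·50·38 = 72200; A_2A_3 = 50·38·30 = 57000; A_3A_4 = 38·30·2 = 2280; A_4A_5 = 30·2·38 = 2280.
Length 3: A_1..A_3: k=1: 0+57000+38·50·30=114000; k=2: 72200+0+38·38·30=115520 → min 114000 | A_2..A_4: k=2: 0+2280+50·38·2=6080; k=3: 57000+0+50·30·2=60000 → min 6080 | A_3..A_5: k=3: 0+2280+38·30·38=45600; k=4: 2280+0+38·2·38=5168 → min 5168.
Length 4: A_1..A_4: k=1: 0+6080+38·50·2=9880; k=2: 72200+2280+38·38·2=77368; k=3: 114000+0+38·30·2=116280 → min 9880 | A_2..A_5: k=2: 0+5168+50·38·38=77368; k=3: 57000+2280+50·30·38=116280; k=4: 6080+0+50·2·38=9880 → min 9880.
Length 5: A_1..A_5: k=1: 0+9880+38·50·38=82080; k=2: 72200+5168+38·38·38=132240; k=3: 114000+2280+38·30·38=159600; k=4: 9880+0+38·2·38=12768 → min 12768.
Optimal order: ((A_1 · (A_2 · (A_3 · A_4))) · A_5) with cost 12768.

12768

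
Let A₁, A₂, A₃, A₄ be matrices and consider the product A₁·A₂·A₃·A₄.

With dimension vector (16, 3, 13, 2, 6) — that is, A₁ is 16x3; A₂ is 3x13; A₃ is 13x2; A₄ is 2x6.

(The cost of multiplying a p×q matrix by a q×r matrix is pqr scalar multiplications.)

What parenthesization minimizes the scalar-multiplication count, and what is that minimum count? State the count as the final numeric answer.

366

Adjacent pairs: A₁A₂ = 16·3·13 = 624; A₂A₃ = 3·13·2 = 78; A₃A₄ = 13·2·6 = 156.
Length 3: A₁..A₃: k=1: 0+78+16·3·2=174; k=2: 624+0+16·13·2=1040 → min 174 | A₂..A₄: k=2: 0+156+3·13·6=390; k=3: 78+0+3·2·6=114 → min 114.
Length 4: A₁..A₄: k=1: 0+114+16·3·6=402; k=2: 624+156+16·13·6=2028; k=3: 174+0+16·2·6=366 → min 366.
Optimal parenthesization: ((A₁·(A₂·A₃))·A₄) with cost 366.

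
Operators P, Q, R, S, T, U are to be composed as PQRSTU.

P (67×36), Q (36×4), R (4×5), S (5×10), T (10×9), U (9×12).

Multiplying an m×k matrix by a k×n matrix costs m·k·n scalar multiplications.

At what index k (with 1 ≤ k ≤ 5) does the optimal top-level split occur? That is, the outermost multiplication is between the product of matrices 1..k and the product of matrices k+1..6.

2

Adjacent pairs: PQ = 67·36·4 = 9648; QR = 36·4·5 = 720; RS = 4·5·10 = 200; ST = 5·10·9 = 450; TU = 10·9·12 = 1080.
Length 3: P..R: k=1: 0+720+67·36·5=12780; k=2: 9648+0+67·4·5=10988 → min 10988 | Q..S: k=2: 0+200+36·4·10=1640; k=3: 720+0+36·5·10=2520 → min 1640 | R..T: k=3: 0+450+4·5·9=630; k=4: 200+0+4·10·9=560 → min 560 | S..U: k=4: 0+1080+5·10·12=1680; k=5: 450+0+5·9·12=990 → min 990.
Length 4: P..S: k=1: 0+1640+67·36·10=25760; k=2: 9648+200+67·4·10=12528; k=3: 10988+0+67·5·10=14338 → min 12528 | Q..T: k=2: 0+560+36·4·9=1856; k=3: 720+450+36·5·9=2790; k=4: 1640+0+36·10·9=4880 → min 1856 | R..U: k=3: 0+990+4·5·12=1230; k=4: 200+1080+4·10·12=1760; k=5: 560+0+4·9·12=992 → min 992.
Length 5: P..T: k=1: 0+1856+67·36·9=23564; k=2: 9648+560+67·4·9=12620; k=3: 10988+450+67·5·9=14453; k=4: 12528+0+67·10·9=18558 → min 12620 | Q..U: k=2: 0+992+36·4·12=2720; k=3: 720+990+36·5·12=3870; k=4: 1640+1080+36·10·12=7040; k=5: 1856+0+36·9·12=5744 → min 2720.
Top-level splits: k=1: (P..P)·(Q..U) → 0+2720+67·36·12 = 31664; k=2: (P..Q)·(R..U) → 9648+992+67·4·12 = 13856; k=3: (P..R)·(S..U) → 10988+990+67·5·12 = 15998; k=4: (P..S)·(T..U) → 12528+1080+67·10·12 = 21648; k=5: (P..T)·(U..U) → 12620+0+67·9·12 = 19856.
Best split is after Q, i.e. k = 2.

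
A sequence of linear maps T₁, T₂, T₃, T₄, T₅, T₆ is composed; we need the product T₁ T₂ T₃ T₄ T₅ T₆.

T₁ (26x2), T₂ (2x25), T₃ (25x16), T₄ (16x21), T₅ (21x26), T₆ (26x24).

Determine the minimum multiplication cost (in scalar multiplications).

5060

Adjacent pairs: T₁T₂ = 26·2·25 = 1300; T₂T₃ = 2·25·16 = 800; T₃T₄ = 25·16·21 = 8400; T₄T₅ = 16·21·26 = 8736; T₅T₆ = 21·26·24 = 13104.
Length 3: T₁..T₃: k=1: 0+800+26·2·16=1632; k=2: 1300+0+26·25·16=11700 → min 1632 | T₂..T₄: k=2: 0+8400+2·25·21=9450; k=3: 800+0+2·16·21=1472 → min 1472 | T₃..T₅: k=3: 0+8736+25·16·26=19136; k=4: 8400+0+25·21·26=22050 → min 19136 | T₄..T₆: k=4: 0+13104+16·21·24=21168; k=5: 8736+0+16·26·24=18720 → min 18720.
Length 4: T₁..T₄: k=1: 0+1472+26·2·21=2564; k=2: 1300+8400+26·25·21=23350; k=3: 1632+0+26·16·21=10368 → min 2564 | T₂..T₅: k=2: 0+19136+2·25·26=20436; k=3: 800+8736+2·16·26=10368; k=4: 1472+0+2·21·26=2564 → min 2564 | T₃..T₆: k=3: 0+18720+25·16·24=28320; k=4: 8400+13104+25·21·24=34104; k=5: 19136+0+25·26·24=34736 → min 28320.
Length 5: T₁..T₅: k=1: 0+2564+26·2·26=3916; k=2: 1300+19136+26·25·26=37336; k=3: 1632+8736+26·16·26=21184; k=4: 2564+0+26·21·26=16760 → min 3916 | T₂..T₆: k=2: 0+28320+2·25·24=29520; k=3: 800+18720+2·16·24=20288; k=4: 1472+13104+2·21·24=15584; k=5: 2564+0+2·26·24=3812 → min 3812.
Length 6: T₁..T₆: k=1: 0+3812+26·2·24=5060; k=2: 1300+28320+26·25·24=45220; k=3: 1632+18720+26·16·24=30336; k=4: 2564+13104+26·21·24=28772; k=5: 3916+0+26·26·24=20140 → min 5060.
Optimal order: (T₁ ((((T₂ T₃) T₄) T₅) T₆)) with cost 5060.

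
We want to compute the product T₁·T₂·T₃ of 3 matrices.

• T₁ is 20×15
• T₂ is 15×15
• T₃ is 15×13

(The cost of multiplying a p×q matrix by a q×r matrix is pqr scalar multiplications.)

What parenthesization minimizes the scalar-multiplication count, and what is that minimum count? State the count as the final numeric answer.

(T₁·(T₂·T₃)): cost 6825.
((T₁·T₂)·T₃): cost 8400.
Optimal: (T₁·(T₂·T₃)) with cost 6825.

6825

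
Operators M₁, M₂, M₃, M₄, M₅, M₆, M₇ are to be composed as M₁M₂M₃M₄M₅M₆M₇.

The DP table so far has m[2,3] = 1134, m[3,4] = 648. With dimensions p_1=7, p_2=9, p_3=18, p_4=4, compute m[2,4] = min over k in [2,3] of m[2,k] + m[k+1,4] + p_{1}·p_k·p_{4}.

m[2,4] = min over k∈[2,3] of m[2,k]+m[k+1,4]+p_{1}·p_k·p_{4}.
k=2: 0 + 648 + 7·9·4 = 900; k=3: 1134 + 0 + 7·18·4 = 1638.
Minimum: 900 at k=2.

900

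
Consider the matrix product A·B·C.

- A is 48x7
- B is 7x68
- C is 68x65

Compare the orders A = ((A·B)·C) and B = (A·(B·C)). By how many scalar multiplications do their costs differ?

182228

Order A = ((A·B)·C): (A·B): 48×7 by 7×68 → 48×68, cost 48·7·68 = 22848; ((A·B)·C): 48×68 by 68×65 → 48×65, cost 48·68·65 = 212160; cumulative 235008. Total 235008.
Order B = (A·(B·C)): (B·C): 7×68 by 68×65 → 7×65, cost 7·68·65 = 30940; (A·(B·C)): 48×7 by 7×65 → 48×65, cost 48·7·65 = 21840; cumulative 52780. Total 52780.
Difference: |235008 − 52780| = 182228.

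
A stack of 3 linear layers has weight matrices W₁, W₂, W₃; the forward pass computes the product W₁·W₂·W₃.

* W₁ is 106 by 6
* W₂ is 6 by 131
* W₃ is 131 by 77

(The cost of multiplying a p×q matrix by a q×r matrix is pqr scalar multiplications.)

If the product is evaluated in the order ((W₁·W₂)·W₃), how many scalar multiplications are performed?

1152538

(W₁·W₂): 106×6 by 6×131 → 106×131, cost 106·6·131 = 83316
((W₁·W₂)·W₃): 106×131 by 131×77 → 106×77, cost 106·131·77 = 1069222; cumulative 1152538
Total: 1152538 scalar multiplications.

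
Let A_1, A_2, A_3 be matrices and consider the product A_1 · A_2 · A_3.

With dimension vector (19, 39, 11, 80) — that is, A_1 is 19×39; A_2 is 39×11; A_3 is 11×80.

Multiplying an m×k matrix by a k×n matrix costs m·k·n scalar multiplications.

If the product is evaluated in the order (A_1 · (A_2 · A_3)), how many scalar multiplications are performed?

(A_2 · A_3): 39×11 by 11×80 → 39×80, cost 39·11·80 = 34320
(A_1 · (A_2 · A_3)): 19×39 by 39×80 → 19×80, cost 19·39·80 = 59280; cumulative 93600
Total: 93600 scalar multiplications.

93600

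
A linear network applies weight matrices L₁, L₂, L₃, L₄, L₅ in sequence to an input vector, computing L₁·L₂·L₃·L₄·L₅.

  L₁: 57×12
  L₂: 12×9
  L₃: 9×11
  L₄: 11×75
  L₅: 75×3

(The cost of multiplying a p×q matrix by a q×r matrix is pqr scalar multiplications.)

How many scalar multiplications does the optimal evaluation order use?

5148

Adjacent pairs: L₁L₂ = 57·12·9 = 6156; L₂L₃ = 12·9·11 = 1188; L₃L₄ = 9·11·75 = 7425; L₄L₅ = 11·75·3 = 2475.
Length 3: L₁..L₃: k=1: 0+1188+57·12·11=8712; k=2: 6156+0+57·9·11=11799 → min 8712 | L₂..L₄: k=2: 0+7425+12·9·75=15525; k=3: 1188+0+12·11·75=11088 → min 11088 | L₃..L₅: k=3: 0+2475+9·11·3=2772; k=4: 7425+0+9·75·3=9450 → min 2772.
Length 4: L₁..L₄: k=1: 0+11088+57·12·75=62388; k=2: 6156+7425+57·9·75=52056; k=3: 8712+0+57·11·75=55737 → min 52056 | L₂..L₅: k=2: 0+2772+12·9·3=3096; k=3: 1188+2475+12·11·3=4059; k=4: 11088+0+12·75·3=13788 → min 3096.
Length 5: L₁..L₅: k=1: 0+3096+57·12·3=5148; k=2: 6156+2772+57·9·3=10467; k=3: 8712+2475+57·11·3=13068; k=4: 52056+0+57·75·3=64881 → min 5148.
Optimal order: (L₁·(L₂·(L₃·(L₄·L₅)))) with cost 5148.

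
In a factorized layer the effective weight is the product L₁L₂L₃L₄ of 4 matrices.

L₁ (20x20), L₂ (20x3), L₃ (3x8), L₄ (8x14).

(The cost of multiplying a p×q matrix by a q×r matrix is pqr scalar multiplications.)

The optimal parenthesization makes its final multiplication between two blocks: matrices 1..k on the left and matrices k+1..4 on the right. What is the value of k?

2

Adjacent pairs: L₁L₂ = 20·20·3 = 1200; L₂L₃ = 20·3·8 = 480; L₃L₄ = 3·8·14 = 336.
Length 3: L₁..L₃: k=1: 0+480+20·20·8=3680; k=2: 1200+0+20·3·8=1680 → min 1680 | L₂..L₄: k=2: 0+336+20·3·14=1176; k=3: 480+0+20·8·14=2720 → min 1176.
Top-level splits: k=1: (L₁..L₁)·(L₂..L₄) → 0+1176+20·20·14 = 6776; k=2: (L₁..L₂)·(L₃..L₄) → 1200+336+20·3·14 = 2376; k=3: (L₁..L₃)·(L₄..L₄) → 1680+0+20·8·14 = 3920.
Best split is after L₂, i.e. k = 2.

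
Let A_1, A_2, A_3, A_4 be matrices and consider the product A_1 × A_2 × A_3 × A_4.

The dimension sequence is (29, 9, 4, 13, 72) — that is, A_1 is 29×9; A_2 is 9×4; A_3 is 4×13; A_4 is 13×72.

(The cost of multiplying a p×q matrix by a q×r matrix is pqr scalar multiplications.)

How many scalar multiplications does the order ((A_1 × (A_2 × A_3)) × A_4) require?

(A_2 × A_3): 9×4 by 4×13 → 9×13, cost 9·4·13 = 468
(A_1 × (A_2 × A_3)): 29×9 by 9×13 → 29×13, cost 29·9·13 = 3393; cumulative 3861
((A_1 × (A_2 × A_3)) × A_4): 29×13 by 13×72 → 29×72, cost 29·13·72 = 27144; cumulative 31005
Total: 31005 scalar multiplications.

31005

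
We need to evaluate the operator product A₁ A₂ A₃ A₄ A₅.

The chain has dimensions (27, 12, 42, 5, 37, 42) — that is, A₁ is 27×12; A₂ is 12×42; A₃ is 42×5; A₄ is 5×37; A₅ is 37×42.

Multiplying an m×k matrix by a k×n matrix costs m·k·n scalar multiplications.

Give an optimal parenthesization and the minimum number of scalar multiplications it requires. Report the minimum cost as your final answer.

17580

Adjacent pairs: A₁A₂ = 27·12·42 = 13608; A₂A₃ = 12·42·5 = 2520; A₃A₄ = 42·5·37 = 7770; A₄A₅ = 5·37·42 = 7770.
Length 3: A₁..A₃: k=1: 0+2520+27·12·5=4140; k=2: 13608+0+27·42·5=19278 → min 4140 | A₂..A₄: k=2: 0+7770+12·42·37=26418; k=3: 2520+0+12·5·37=4740 → min 4740 | A₃..A₅: k=3: 0+7770+42·5·42=16590; k=4: 7770+0+42·37·42=73038 → min 16590.
Length 4: A₁..A₄: k=1: 0+4740+27·12·37=16728; k=2: 13608+7770+27·42·37=63336; k=3: 4140+0+27·5·37=9135 → min 9135 | A₂..A₅: k=2: 0+16590+12·42·42=37758; k=3: 2520+7770+12·5·42=12810; k=4: 4740+0+12·37·42=23388 → min 12810.
Length 5: A₁..A₅: k=1: 0+12810+27·12·42=26418; k=2: 13608+16590+27·42·42=77826; k=3: 4140+7770+27·5·42=17580; k=4: 9135+0+27·37·42=51093 → min 17580.
Optimal parenthesization: ((A₁ (A₂ A₃)) (A₄ A₅)) with cost 17580.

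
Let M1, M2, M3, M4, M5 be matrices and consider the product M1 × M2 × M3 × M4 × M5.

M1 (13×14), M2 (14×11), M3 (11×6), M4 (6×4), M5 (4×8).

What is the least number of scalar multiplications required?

2024

Adjacent pairs: M1M2 = 13·14·11 = 2002; M2M3 = 14·11·6 = 924; M3M4 = 11·6·4 = 264; M4M5 = 6·4·8 = 192.
Length 3: M1..M3: k=1: 0+924+13·14·6=2016; k=2: 2002+0+13·11·6=2860 → min 2016 | M2..M4: k=2: 0+264+14·11·4=880; k=3: 924+0+14·6·4=1260 → min 880 | M3..M5: k=3: 0+192+11·6·8=720; k=4: 264+0+11·4·8=616 → min 616.
Length 4: M1..M4: k=1: 0+880+13·14·4=1608; k=2: 2002+264+13·11·4=2838; k=3: 2016+0+13·6·4=2328 → min 1608 | M2..M5: k=2: 0+616+14·11·8=1848; k=3: 924+192+14·6·8=1788; k=4: 880+0+14·4·8=1328 → min 1328.
Length 5: M1..M5: k=1: 0+1328+13·14·8=2784; k=2: 2002+616+13·11·8=3762; k=3: 2016+192+13·6·8=2832; k=4: 1608+0+13·4·8=2024 → min 2024.
Optimal order: ((M1 × (M2 × (M3 × M4))) × M5) with cost 2024.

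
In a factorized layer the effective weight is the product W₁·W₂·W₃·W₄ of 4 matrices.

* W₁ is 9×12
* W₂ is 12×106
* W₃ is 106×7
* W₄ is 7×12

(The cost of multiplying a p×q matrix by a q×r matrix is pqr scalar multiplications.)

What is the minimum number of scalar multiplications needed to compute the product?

Adjacent pairs: W₁W₂ = 9·12·106 = 11448; W₂W₃ = 12·106·7 = 8904; W₃W₄ = 106·7·12 = 8904.
Length 3: W₁..W₃: k=1: 0+8904+9·12·7=9660; k=2: 11448+0+9·106·7=18126 → min 9660 | W₂..W₄: k=2: 0+8904+12·106·12=24168; k=3: 8904+0+12·7·12=9912 → min 9912.
Length 4: W₁..W₄: k=1: 0+9912+9·12·12=11208; k=2: 11448+8904+9·106·12=31800; k=3: 9660+0+9·7·12=10416 → min 10416.
Optimal order: ((W₁·(W₂·W₃))·W₄) with cost 10416.

10416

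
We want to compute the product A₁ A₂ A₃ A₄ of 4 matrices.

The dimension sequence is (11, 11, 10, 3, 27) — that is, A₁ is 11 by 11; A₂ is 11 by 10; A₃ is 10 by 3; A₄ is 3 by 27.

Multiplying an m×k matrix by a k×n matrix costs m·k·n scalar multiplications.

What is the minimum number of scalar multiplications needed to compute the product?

Adjacent pairs: A₁A₂ = 11·11·10 = 1210; A₂A₃ = 11·10·3 = 330; A₃A₄ = 10·3·27 = 810.
Length 3: A₁..A₃: k=1: 0+330+11·11·3=693; k=2: 1210+0+11·10·3=1540 → min 693 | A₂..A₄: k=2: 0+810+11·10·27=3780; k=3: 330+0+11·3·27=1221 → min 1221.
Length 4: A₁..A₄: k=1: 0+1221+11·11·27=4488; k=2: 1210+810+11·10·27=4990; k=3: 693+0+11·3·27=1584 → min 1584.
Optimal order: ((A₁ (A₂ A₃)) A₄) with cost 1584.

1584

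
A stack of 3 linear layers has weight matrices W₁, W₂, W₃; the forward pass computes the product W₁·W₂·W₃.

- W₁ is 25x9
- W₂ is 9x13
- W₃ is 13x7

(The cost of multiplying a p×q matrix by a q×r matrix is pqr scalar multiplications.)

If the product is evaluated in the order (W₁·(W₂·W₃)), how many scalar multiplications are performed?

(W₂·W₃): 9×13 by 13×7 → 9×7, cost 9·13·7 = 819
(W₁·(W₂·W₃)): 25×9 by 9×7 → 25×7, cost 25·9·7 = 1575; cumulative 2394
Total: 2394 scalar multiplications.

2394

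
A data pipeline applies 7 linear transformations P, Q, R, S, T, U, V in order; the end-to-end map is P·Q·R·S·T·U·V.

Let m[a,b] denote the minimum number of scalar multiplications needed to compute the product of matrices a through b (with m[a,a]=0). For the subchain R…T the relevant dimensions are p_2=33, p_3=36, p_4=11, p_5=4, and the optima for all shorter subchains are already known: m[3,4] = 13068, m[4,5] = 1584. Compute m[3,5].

m[3,5] = min over k∈[3,4] of m[3,k]+m[k+1,5]+p_{2}·p_k·p_{5}.
k=3: 0 + 1584 + 33·36·4 = 6336; k=4: 13068 + 0 + 33·11·4 = 14520.
Minimum: 6336 at k=3.

6336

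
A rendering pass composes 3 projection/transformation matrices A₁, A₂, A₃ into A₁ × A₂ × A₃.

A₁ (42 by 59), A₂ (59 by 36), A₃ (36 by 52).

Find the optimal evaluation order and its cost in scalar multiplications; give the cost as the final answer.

167832

(A₁ × (A₂ × A₃)): cost 239304.
((A₁ × A₂) × A₃): cost 167832.
Optimal: ((A₁ × A₂) × A₃) with cost 167832.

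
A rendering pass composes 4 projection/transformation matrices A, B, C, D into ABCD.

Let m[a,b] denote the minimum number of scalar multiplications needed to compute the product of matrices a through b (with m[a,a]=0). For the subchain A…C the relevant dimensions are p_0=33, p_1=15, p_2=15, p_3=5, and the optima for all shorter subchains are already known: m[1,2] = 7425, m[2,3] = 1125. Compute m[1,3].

m[1,3] = min over k∈[1,2] of m[1,k]+m[k+1,3]+p_{0}·p_k·p_{3}.
k=1: 0 + 1125 + 33·15·5 = 3600; k=2: 7425 + 0 + 33·15·5 = 9900.
Minimum: 3600 at k=1.

3600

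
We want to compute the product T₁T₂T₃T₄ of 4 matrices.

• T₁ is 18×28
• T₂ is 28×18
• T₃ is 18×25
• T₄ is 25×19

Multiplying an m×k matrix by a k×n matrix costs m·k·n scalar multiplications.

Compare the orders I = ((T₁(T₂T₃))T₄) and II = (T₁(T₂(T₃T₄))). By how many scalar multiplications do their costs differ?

Order I = ((T₁(T₂T₃))T₄): (T₂T₃): 28×18 by 18×25 → 28×25, cost 28·18·25 = 12600; (T₁(T₂T₃)): 18×28 by 28×25 → 18×25, cost 18·28·25 = 12600; cumulative 25200; ((T₁(T₂T₃))T₄): 18×25 by 25×19 → 18×19, cost 18·25·19 = 8550; cumulative 33750. Total 33750.
Order II = (T₁(T₂(T₃T₄))): (T₃T₄): 18×25 by 25×19 → 18×19, cost 18·25·19 = 8550; (T₂(T₃T₄)): 28×18 by 18×19 → 28×19, cost 28·18·19 = 9576; cumulative 18126; (T₁(T₂(T₃T₄))): 18×28 by 28×19 → 18×19, cost 18·28·19 = 9576; cumulative 27702. Total 27702.
Difference: |33750 − 27702| = 6048.

6048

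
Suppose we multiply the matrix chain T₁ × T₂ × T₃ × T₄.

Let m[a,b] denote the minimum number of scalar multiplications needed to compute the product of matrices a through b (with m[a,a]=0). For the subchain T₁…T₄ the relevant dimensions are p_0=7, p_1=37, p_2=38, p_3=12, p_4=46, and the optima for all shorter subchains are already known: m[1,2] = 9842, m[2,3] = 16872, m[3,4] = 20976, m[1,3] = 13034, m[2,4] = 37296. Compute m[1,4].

m[1,4] = min over k∈[1,3] of m[1,k]+m[k+1,4]+p_{0}·p_k·p_{4}.
k=1: 0 + 37296 + 7·37·46 = 49210; k=2: 9842 + 20976 + 7·38·46 = 43054; k=3: 13034 + 0 + 7·12·46 = 16898.
Minimum: 16898 at k=3.

16898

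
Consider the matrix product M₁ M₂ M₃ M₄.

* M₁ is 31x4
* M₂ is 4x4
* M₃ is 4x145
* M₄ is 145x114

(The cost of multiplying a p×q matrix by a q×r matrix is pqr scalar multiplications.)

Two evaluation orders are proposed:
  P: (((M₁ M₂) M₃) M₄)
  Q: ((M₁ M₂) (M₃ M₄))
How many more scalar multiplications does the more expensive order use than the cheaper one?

Order P = (((M₁ M₂) M₃) M₄): (M₁ M₂): 31×4 by 4×4 → 31×4, cost 31·4·4 = 496; ((M₁ M₂) M₃): 31×4 by 4×145 → 31×145, cost 31·4·145 = 17980; cumulative 18476; (((M₁ M₂) M₃) M₄): 31×145 by 145×114 → 31×114, cost 31·145·114 = 512430; cumulative 530906. Total 530906.
Order Q = ((M₁ M₂) (M₃ M₄)): (M₁ M₂): 31×4 by 4×4 → 31×4, cost 31·4·4 = 496; (M₃ M₄): 4×145 by 145×114 → 4×114, cost 4·145·114 = 66120; ((M₁ M₂) (M₃ M₄)): 31×4 by 4×114 → 31×114, cost 31·4·114 = 14136; cumulative 80752. Total 80752.
Difference: |530906 − 80752| = 450154.

450154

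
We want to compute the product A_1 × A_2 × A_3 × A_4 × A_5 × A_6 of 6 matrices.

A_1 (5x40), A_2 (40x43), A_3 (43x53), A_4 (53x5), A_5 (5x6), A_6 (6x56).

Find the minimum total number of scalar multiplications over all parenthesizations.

22825

Adjacent pairs: A_1A_2 = 5·40·43 = 8600; A_2A_3 = 40·43·53 = 91160; A_3A_4 = 43·53·5 = 11395; A_4A_5 = 53·5·6 = 1590; A_5A_6 = 5·6·56 = 1680.
Length 3: A_1..A_3: k=1: 0+91160+5·40·53=101760; k=2: 8600+0+5·43·53=19995 → min 19995 | A_2..A_4: k=2: 0+11395+40·43·5=19995; k=3: 91160+0+40·53·5=101760 → min 19995 | A_3..A_5: k=3: 0+1590+43·53·6=15264; k=4: 11395+0+43·5·6=12685 → min 12685 | A_4..A_6: k=4: 0+1680+53·5·56=16520; k=5: 1590+0+53·6·56=19398 → min 16520.
Length 4: A_1..A_4: k=1: 0+19995+5·40·5=20995; k=2: 8600+11395+5·43·5=21070; k=3: 19995+0+5·53·5=21320 → min 20995 | A_2..A_5: k=2: 0+12685+40·43·6=23005; k=3: 91160+1590+40·53·6=105470; k=4: 19995+0+40·5·6=21195 → min 21195 | A_3..A_6: k=3: 0+16520+43·53·56=144144; k=4: 11395+1680+43·5·56=25115; k=5: 12685+0+43·6·56=27133 → min 25115.
Length 5: A_1..A_5: k=1: 0+21195+5·40·6=22395; k=2: 8600+12685+5·43·6=22575; k=3: 19995+1590+5·53·6=23175; k=4: 20995+0+5·5·6=21145 → min 21145 | A_2..A_6: k=2: 0+25115+40·43·56=121435; k=3: 91160+16520+40·53·56=226400; k=4: 19995+1680+40·5·56=32875; k=5: 21195+0+40·6·56=34635 → min 32875.
Length 6: A_1..A_6: k=1: 0+32875+5·40·56=44075; k=2: 8600+25115+5·43·56=45755; k=3: 19995+16520+5·53·56=51355; k=4: 20995+1680+5·5·56=24075; k=5: 21145+0+5·6·56=22825 → min 22825.
Optimal order: (((A_1 × (A_2 × (A_3 × A_4))) × A_5) × A_6) with cost 22825.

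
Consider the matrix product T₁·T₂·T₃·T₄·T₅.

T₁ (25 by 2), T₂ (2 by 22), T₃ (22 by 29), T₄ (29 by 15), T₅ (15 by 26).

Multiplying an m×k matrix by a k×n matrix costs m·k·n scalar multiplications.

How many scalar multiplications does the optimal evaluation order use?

4226

Adjacent pairs: T₁T₂ = 25·2·22 = 1100; T₂T₃ = 2·22·29 = 1276; T₃T₄ = 22·29·15 = 9570; T₄T₅ = 29·15·26 = 11310.
Length 3: T₁..T₃: k=1: 0+1276+25·2·29=2726; k=2: 1100+0+25·22·29=17050 → min 2726 | T₂..T₄: k=2: 0+9570+2·22·15=10230; k=3: 1276+0+2·29·15=2146 → min 2146 | T₃..T₅: k=3: 0+11310+22·29·26=27898; k=4: 9570+0+22·15·26=18150 → min 18150.
Length 4: T₁..T₄: k=1: 0+2146+25·2·15=2896; k=2: 1100+9570+25·22·15=18920; k=3: 2726+0+25·29·15=13601 → min 2896 | T₂..T₅: k=2: 0+18150+2·22·26=19294; k=3: 1276+11310+2·29·26=14094; k=4: 2146+0+2·15·26=2926 → min 2926.
Length 5: T₁..T₅: k=1: 0+2926+25·2·26=4226; k=2: 1100+18150+25·22·26=33550; k=3: 2726+11310+25·29·26=32886; k=4: 2896+0+25·15·26=12646 → min 4226.
Optimal order: (T₁·(((T₂·T₃)·T₄)·T₅)) with cost 4226.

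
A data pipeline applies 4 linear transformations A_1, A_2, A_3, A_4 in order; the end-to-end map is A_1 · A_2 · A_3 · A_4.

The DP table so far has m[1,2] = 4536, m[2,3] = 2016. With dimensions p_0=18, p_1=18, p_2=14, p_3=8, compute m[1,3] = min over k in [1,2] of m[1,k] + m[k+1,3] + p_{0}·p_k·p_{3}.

4608

m[1,3] = min over k∈[1,2] of m[1,k]+m[k+1,3]+p_{0}·p_k·p_{3}.
k=1: 0 + 2016 + 18·18·8 = 4608; k=2: 4536 + 0 + 18·14·8 = 6552.
Minimum: 4608 at k=1.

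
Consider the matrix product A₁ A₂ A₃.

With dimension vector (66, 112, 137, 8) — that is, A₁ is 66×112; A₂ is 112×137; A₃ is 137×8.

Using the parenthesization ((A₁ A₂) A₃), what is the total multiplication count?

(A₁ A₂): 66×112 by 112×137 → 66×137, cost 66·112·137 = 1012704
((A₁ A₂) A₃): 66×137 by 137×8 → 66×8, cost 66·137·8 = 72336; cumulative 1085040
Total: 1085040 scalar multiplications.

1085040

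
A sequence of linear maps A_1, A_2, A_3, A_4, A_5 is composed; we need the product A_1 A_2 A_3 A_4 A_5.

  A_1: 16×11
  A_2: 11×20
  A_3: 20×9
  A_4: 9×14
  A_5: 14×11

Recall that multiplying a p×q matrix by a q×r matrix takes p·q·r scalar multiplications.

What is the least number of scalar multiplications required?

6391

Adjacent pairs: A_1A_2 = 16·11·20 = 3520; A_2A_3 = 11·20·9 = 1980; A_3A_4 = 20·9·14 = 2520; A_4A_5 = 9·14·11 = 1386.
Length 3: A_1..A_3: k=1: 0+1980+16·11·9=3564; k=2: 3520+0+16·20·9=6400 → min 3564 | A_2..A_4: k=2: 0+2520+11·20·14=5600; k=3: 1980+0+11·9·14=3366 → min 3366 | A_3..A_5: k=3: 0+1386+20·9·11=3366; k=4: 2520+0+20·14·11=5600 → min 3366.
Length 4: A_1..A_4: k=1: 0+3366+16·11·14=5830; k=2: 3520+2520+16·20·14=10520; k=3: 3564+0+16·9·14=5580 → min 5580 | A_2..A_5: k=2: 0+3366+11·20·11=5786; k=3: 1980+1386+11·9·11=4455; k=4: 3366+0+11·14·11=5060 → min 4455.
Length 5: A_1..A_5: k=1: 0+4455+16·11·11=6391; k=2: 3520+3366+16·20·11=10406; k=3: 3564+1386+16·9·11=6534; k=4: 5580+0+16·14·11=8044 → min 6391.
Optimal order: (A_1 ((A_2 A_3) (A_4 A_5))) with cost 6391.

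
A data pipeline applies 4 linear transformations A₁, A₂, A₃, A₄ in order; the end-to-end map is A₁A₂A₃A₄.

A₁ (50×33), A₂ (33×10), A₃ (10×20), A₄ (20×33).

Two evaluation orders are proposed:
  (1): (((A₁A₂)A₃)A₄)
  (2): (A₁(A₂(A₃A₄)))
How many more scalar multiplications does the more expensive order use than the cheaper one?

Order (1) = (((A₁A₂)A₃)A₄): (A₁A₂): 50×33 by 33×10 → 50×10, cost 50·33·10 = 16500; ((A₁A₂)A₃): 50×10 by 10×20 → 50×20, cost 50·10·20 = 10000; cumulative 26500; (((A₁A₂)A₃)A₄): 50×20 by 20×33 → 50×33, cost 50·20·33 = 33000; cumulative 59500. Total 59500.
Order (2) = (A₁(A₂(A₃A₄))): (A₃A₄): 10×20 by 20×33 → 10×33, cost 10·20·33 = 6600; (A₂(A₃A₄)): 33×10 by 10×33 → 33×33, cost 33·10·33 = 10890; cumulative 17490; (A₁(A₂(A₃A₄))): 50×33 by 33×33 → 50×33, cost 50·33·33 = 54450; cumulative 71940. Total 71940.
Difference: |59500 − 71940| = 12440.

12440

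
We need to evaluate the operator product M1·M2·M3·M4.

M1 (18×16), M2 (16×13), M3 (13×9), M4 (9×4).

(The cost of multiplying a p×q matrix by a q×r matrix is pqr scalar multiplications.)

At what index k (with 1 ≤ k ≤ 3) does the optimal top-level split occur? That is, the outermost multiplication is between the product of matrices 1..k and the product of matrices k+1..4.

Adjacent pairs: M1M2 = 18·16·13 = 3744; M2M3 = 16·13·9 = 1872; M3M4 = 13·9·4 = 468.
Length 3: M1..M3: k=1: 0+1872+18·16·9=4464; k=2: 3744+0+18·13·9=5850 → min 4464 | M2..M4: k=2: 0+468+16·13·4=1300; k=3: 1872+0+16·9·4=2448 → min 1300.
Top-level splits: k=1: (M1..M1)·(M2..M4) → 0+1300+18·16·4 = 2452; k=2: (M1..M2)·(M3..M4) → 3744+468+18·13·4 = 5148; k=3: (M1..M3)·(M4..M4) → 4464+0+18·9·4 = 5112.
Best split is after M1, i.e. k = 1.

1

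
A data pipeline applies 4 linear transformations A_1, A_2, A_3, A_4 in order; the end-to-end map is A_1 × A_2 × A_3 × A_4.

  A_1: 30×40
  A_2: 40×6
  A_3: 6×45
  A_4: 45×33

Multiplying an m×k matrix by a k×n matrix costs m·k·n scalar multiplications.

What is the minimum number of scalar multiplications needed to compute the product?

Adjacent pairs: A_1A_2 = 30·40·6 = 7200; A_2A_3 = 40·6·45 = 10800; A_3A_4 = 6·45·33 = 8910.
Length 3: A_1..A_3: k=1: 0+10800+30·40·45=64800; k=2: 7200+0+30·6·45=15300 → min 15300 | A_2..A_4: k=2: 0+8910+40·6·33=16830; k=3: 10800+0+40·45·33=70200 → min 16830.
Length 4: A_1..A_4: k=1: 0+16830+30·40·33=56430; k=2: 7200+8910+30·6·33=22050; k=3: 15300+0+30·45·33=59850 → min 22050.
Optimal order: ((A_1 × A_2) × (A_3 × A_4)) with cost 22050.

22050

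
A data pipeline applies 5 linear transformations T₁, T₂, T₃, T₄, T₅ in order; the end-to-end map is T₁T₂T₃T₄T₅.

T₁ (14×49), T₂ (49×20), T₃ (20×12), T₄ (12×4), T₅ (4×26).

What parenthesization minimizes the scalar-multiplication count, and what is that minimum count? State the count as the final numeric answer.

Adjacent pairs: T₁T₂ = 14·49·20 = 13720; T₂T₃ = 49·20·12 = 11760; T₃T₄ = 20·12·4 = 960; T₄T₅ = 12·4·26 = 1248.
Length 3: T₁..T₃: k=1: 0+11760+14·49·12=19992; k=2: 13720+0+14·20·12=17080 → min 17080 | T₂..T₄: k=2: 0+960+49·20·4=4880; k=3: 11760+0+49·12·4=14112 → min 4880 | T₃..T₅: k=3: 0+1248+20·12·26=7488; k=4: 960+0+20·4·26=3040 → min 3040.
Length 4: T₁..T₄: k=1: 0+4880+14·49·4=7624; k=2: 13720+960+14·20·4=15800; k=3: 17080+0+14·12·4=17752 → min 7624 | T₂..T₅: k=2: 0+3040+49·20·26=28520; k=3: 11760+1248+49·12·26=28296; k=4: 4880+0+49·4·26=9976 → min 9976.
Length 5: T₁..T₅: k=1: 0+9976+14·49·26=27812; k=2: 13720+3040+14·20·26=24040; k=3: 17080+1248+14·12·26=22696; k=4: 7624+0+14·4·26=9080 → min 9080.
Optimal parenthesization: ((T₁(T₂(T₃T₄)))T₅) with cost 9080.

9080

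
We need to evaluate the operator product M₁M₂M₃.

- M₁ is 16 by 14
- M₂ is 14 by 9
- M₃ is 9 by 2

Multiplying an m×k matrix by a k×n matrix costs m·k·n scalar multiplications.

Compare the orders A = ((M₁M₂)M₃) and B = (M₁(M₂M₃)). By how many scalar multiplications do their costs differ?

Order A = ((M₁M₂)M₃): (M₁M₂): 16×14 by 14×9 → 16×9, cost 16·14·9 = 2016; ((M₁M₂)M₃): 16×9 by 9×2 → 16×2, cost 16·9·2 = 288; cumulative 2304. Total 2304.
Order B = (M₁(M₂M₃)): (M₂M₃): 14×9 by 9×2 → 14×2, cost 14·9·2 = 252; (M₁(M₂M₃)): 16×14 by 14×2 → 16×2, cost 16·14·2 = 448; cumulative 700. Total 700.
Difference: |2304 − 700| = 1604.

1604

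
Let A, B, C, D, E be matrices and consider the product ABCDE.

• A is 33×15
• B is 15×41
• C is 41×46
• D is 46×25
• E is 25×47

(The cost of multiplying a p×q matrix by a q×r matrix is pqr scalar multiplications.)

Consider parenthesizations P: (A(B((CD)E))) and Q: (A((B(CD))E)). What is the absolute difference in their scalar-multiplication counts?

Order P = (A(B((CD)E))): (CD): 41×46 by 46×25 → 41×25, cost 41·46·25 = 47150; ((CD)E): 41×25 by 25×47 → 41×47, cost 41·25·47 = 48175; cumulative 95325; (B((CD)E)): 15×41 by 41×47 → 15×47, cost 15·41·47 = 28905; cumulative 124230; (A(B((CD)E))): 33×15 by 15×47 → 33×47, cost 33·15·47 = 23265; cumulative 147495. Total 147495.
Order Q = (A((B(CD))E)): (CD): 41×46 by 46×25 → 41×25, cost 41·46·25 = 47150; (B(CD)): 15×41 by 41×25 → 15×25, cost 15·41·25 = 15375; cumulative 62525; ((B(CD))E): 15×25 by 25×47 → 15×47, cost 15·25·47 = 17625; cumulative 80150; (A((B(CD))E)): 33×15 by 15×47 → 33×47, cost 33·15·47 = 23265; cumulative 103415. Total 103415.
Difference: |147495 − 103415| = 44080.

44080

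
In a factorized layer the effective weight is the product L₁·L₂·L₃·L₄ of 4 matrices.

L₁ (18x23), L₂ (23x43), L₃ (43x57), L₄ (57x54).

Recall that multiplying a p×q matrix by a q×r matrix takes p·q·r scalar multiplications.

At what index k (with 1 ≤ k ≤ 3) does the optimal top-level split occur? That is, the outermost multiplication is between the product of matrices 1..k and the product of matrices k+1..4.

3

Adjacent pairs: L₁L₂ = 18·23·43 = 17802; L₂L₃ = 23·43·57 = 56373; L₃L₄ = 43·57·54 = 132354.
Length 3: L₁..L₃: k=1: 0+56373+18·23·57=79971; k=2: 17802+0+18·43·57=61920 → min 61920 | L₂..L₄: k=2: 0+132354+23·43·54=185760; k=3: 56373+0+23·57·54=127167 → min 127167.
Top-level splits: k=1: (L₁..L₁)·(L₂..L₄) → 0+127167+18·23·54 = 149523; k=2: (L₁..L₂)·(L₃..L₄) → 17802+132354+18·43·54 = 191952; k=3: (L₁..L₃)·(L₄..L₄) → 61920+0+18·57·54 = 117324.
Best split is after L₃, i.e. k = 3.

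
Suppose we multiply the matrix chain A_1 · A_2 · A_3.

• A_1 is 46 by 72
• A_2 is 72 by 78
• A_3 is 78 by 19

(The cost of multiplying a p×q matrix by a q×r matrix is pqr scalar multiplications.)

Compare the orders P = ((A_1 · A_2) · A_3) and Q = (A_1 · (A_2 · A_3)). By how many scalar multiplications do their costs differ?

Order P = ((A_1 · A_2) · A_3): (A_1 · A_2): 46×72 by 72×78 → 46×78, cost 46·72·78 = 258336; ((A_1 · A_2) · A_3): 46×78 by 78×19 → 46×19, cost 46·78·19 = 68172; cumulative 326508. Total 326508.
Order Q = (A_1 · (A_2 · A_3)): (A_2 · A_3): 72×78 by 78×19 → 72×19, cost 72·78·19 = 106704; (A_1 · (A_2 · A_3)): 46×72 by 72×19 → 46×19, cost 46·72·19 = 62928; cumulative 169632. Total 169632.
Difference: |326508 − 169632| = 156876.

156876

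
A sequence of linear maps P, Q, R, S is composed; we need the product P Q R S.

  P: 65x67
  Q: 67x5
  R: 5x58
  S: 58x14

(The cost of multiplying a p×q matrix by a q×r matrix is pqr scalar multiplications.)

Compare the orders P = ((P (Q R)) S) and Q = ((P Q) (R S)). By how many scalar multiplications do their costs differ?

Order P = ((P (Q R)) S): (Q R): 67×5 by 5×58 → 67×58, cost 67·5·58 = 19430; (P (Q R)): 65×67 by 67×58 → 65×58, cost 65·67·58 = 252590; cumulative 272020; ((P (Q R)) S): 65×58 by 58×14 → 65×14, cost 65·58·14 = 52780; cumulative 324800. Total 324800.
Order Q = ((P Q) (R S)): (P Q): 65×67 by 67×5 → 65×5, cost 65·67·5 = 21775; (R S): 5×58 by 58×14 → 5×14, cost 5·58·14 = 4060; ((P Q) (R S)): 65×5 by 5×14 → 65×14, cost 65·5·14 = 4550; cumulative 30385. Total 30385.
Difference: |324800 − 30385| = 294415.

294415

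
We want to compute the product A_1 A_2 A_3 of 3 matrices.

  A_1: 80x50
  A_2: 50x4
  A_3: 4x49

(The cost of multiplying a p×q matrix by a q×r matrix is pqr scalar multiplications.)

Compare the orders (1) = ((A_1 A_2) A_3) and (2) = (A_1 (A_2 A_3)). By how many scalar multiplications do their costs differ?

174120

Order (1) = ((A_1 A_2) A_3): (A_1 A_2): 80×50 by 50×4 → 80×4, cost 80·50·4 = 16000; ((A_1 A_2) A_3): 80×4 by 4×49 → 80×49, cost 80·4·49 = 15680; cumulative 31680. Total 31680.
Order (2) = (A_1 (A_2 A_3)): (A_2 A_3): 50×4 by 4×49 → 50×49, cost 50·4·49 = 9800; (A_1 (A_2 A_3)): 80×50 by 50×49 → 80×49, cost 80·50·49 = 196000; cumulative 205800. Total 205800.
Difference: |31680 − 205800| = 174120.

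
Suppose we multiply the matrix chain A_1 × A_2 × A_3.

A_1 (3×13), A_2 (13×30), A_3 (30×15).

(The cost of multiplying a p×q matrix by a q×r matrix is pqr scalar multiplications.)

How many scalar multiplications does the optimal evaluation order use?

Order (A_1 × (A_2 × A_3)): (A_2 × A_3): 13×30 by 30×15 → 13×15, cost 13·30·15 = 5850; (A_1 × (A_2 × A_3)): 3×13 by 13×15 → 3×15, cost 3·13·15 = 585; cumulative 6435. Total 6435.
Order ((A_1 × A_2) × A_3): (A_1 × A_2): 3×13 by 13×30 → 3×30, cost 3·13·30 = 1170; ((A_1 × A_2) × A_3): 3×30 by 30×15 → 3×15, cost 3·30·15 = 1350; cumulative 2520. Total 2520.
Minimum: 2520.

2520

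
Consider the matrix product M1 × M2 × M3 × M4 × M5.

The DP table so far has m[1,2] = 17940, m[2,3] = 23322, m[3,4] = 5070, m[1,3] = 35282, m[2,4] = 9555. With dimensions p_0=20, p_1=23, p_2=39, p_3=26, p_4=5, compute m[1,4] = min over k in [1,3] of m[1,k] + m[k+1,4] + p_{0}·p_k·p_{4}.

m[1,4] = min over k∈[1,3] of m[1,k]+m[k+1,4]+p_{0}·p_k·p_{4}.
k=1: 0 + 9555 + 20·23·5 = 11855; k=2: 17940 + 5070 + 20·39·5 = 26910; k=3: 35282 + 0 + 20·26·5 = 37882.
Minimum: 11855 at k=1.

11855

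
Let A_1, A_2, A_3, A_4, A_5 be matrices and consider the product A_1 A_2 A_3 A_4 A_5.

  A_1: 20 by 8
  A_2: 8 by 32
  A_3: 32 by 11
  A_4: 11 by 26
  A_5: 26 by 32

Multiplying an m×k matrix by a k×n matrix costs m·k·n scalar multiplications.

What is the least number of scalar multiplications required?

16880

Adjacent pairs: A_1A_2 = 20·8·32 = 5120; A_2A_3 = 8·32·11 = 2816; A_3A_4 = 32·11·26 = 9152; A_4A_5 = 11·26·32 = 9152.
Length 3: A_1..A_3: k=1: 0+2816+20·8·11=4576; k=2: 5120+0+20·32·11=12160 → min 4576 | A_2..A_4: k=2: 0+9152+8·32·26=15808; k=3: 2816+0+8·11·26=5104 → min 5104 | A_3..A_5: k=3: 0+9152+32·11·32=20416; k=4: 9152+0+32·26·32=35776 → min 20416.
Length 4: A_1..A_4: k=1: 0+5104+20·8·26=9264; k=2: 5120+9152+20·32·26=30912; k=3: 4576+0+20·11·26=10296 → min 9264 | A_2..A_5: k=2: 0+20416+8·32·32=28608; k=3: 2816+9152+8·11·32=14784; k=4: 5104+0+8·26·32=11760 → min 11760.
Length 5: A_1..A_5: k=1: 0+11760+20·8·32=16880; k=2: 5120+20416+20·32·32=46016; k=3: 4576+9152+20·11·32=20768; k=4: 9264+0+20·26·32=25904 → min 16880.
Optimal order: (A_1 (((A_2 A_3) A_4) A_5)) with cost 16880.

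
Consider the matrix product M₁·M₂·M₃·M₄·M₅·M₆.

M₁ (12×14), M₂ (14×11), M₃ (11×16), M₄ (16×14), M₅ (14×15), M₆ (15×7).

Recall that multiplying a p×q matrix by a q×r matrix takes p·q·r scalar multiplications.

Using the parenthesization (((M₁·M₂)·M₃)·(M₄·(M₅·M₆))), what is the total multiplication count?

(M₁·M₂): 12×14 by 14×11 → 12×11, cost 12·14·11 = 1848
((M₁·M₂)·M₃): 12×11 by 11×16 → 12×16, cost 12·11·16 = 2112; cumulative 3960
(M₅·M₆): 14×15 by 15×7 → 14×7, cost 14·15·7 = 1470
(M₄·(M₅·M₆)): 16×14 by 14×7 → 16×7, cost 16·14·7 = 1568; cumulative 3038
(((M₁·M₂)·M₃)·(M₄·(M₅·M₆))): 12×16 by 16×7 → 12×7, cost 12·16·7 = 1344; cumulative 8342
Total: 8342 scalar multiplications.

8342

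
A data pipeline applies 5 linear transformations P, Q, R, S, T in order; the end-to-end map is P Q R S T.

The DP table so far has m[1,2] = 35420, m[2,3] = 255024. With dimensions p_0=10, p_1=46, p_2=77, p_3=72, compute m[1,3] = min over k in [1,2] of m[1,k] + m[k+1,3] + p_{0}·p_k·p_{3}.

m[1,3] = min over k∈[1,2] of m[1,k]+m[k+1,3]+p_{0}·p_k·p_{3}.
k=1: 0 + 255024 + 10·46·72 = 288144; k=2: 35420 + 0 + 10·77·72 = 90860.
Minimum: 90860 at k=2.

90860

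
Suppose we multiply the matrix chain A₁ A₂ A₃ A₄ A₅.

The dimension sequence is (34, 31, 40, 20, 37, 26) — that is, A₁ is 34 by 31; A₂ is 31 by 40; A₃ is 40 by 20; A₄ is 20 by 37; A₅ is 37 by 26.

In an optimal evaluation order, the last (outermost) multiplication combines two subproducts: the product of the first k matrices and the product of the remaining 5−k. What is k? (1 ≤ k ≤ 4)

Adjacent pairs: A₁A₂ = 34·31·40 = 42160; A₂A₃ = 31·40·20 = 24800; A₃A₄ = 40·20·37 = 29600; A₄A₅ = 20·37·26 = 19240.
Length 3: A₁..A₃: k=1: 0+24800+34·31·20=45880; k=2: 42160+0+34·40·20=69360 → min 45880 | A₂..A₄: k=2: 0+29600+31·40·37=75480; k=3: 24800+0+31·20·37=47740 → min 47740 | A₃..A₅: k=3: 0+19240+40·20·26=40040; k=4: 29600+0+40·37·26=68080 → min 40040.
Length 4: A₁..A₄: k=1: 0+47740+34·31·37=86738; k=2: 42160+29600+34·40·37=122080; k=3: 45880+0+34·20·37=71040 → min 71040 | A₂..A₅: k=2: 0+40040+31·40·26=72280; k=3: 24800+19240+31·20·26=60160; k=4: 47740+0+31·37·26=77562 → min 60160.
Top-level splits: k=1: (A₁..A₁)·(A₂..A₅) → 0+60160+34·31·26 = 87564; k=2: (A₁..A₂)·(A₃..A₅) → 42160+40040+34·40·26 = 117560; k=3: (A₁..A₃)·(A₄..A₅) → 45880+19240+34·20·26 = 82800; k=4: (A₁..A₄)·(A₅..A₅) → 71040+0+34·37·26 = 103748.
Best split is after A₃, i.e. k = 3.

3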